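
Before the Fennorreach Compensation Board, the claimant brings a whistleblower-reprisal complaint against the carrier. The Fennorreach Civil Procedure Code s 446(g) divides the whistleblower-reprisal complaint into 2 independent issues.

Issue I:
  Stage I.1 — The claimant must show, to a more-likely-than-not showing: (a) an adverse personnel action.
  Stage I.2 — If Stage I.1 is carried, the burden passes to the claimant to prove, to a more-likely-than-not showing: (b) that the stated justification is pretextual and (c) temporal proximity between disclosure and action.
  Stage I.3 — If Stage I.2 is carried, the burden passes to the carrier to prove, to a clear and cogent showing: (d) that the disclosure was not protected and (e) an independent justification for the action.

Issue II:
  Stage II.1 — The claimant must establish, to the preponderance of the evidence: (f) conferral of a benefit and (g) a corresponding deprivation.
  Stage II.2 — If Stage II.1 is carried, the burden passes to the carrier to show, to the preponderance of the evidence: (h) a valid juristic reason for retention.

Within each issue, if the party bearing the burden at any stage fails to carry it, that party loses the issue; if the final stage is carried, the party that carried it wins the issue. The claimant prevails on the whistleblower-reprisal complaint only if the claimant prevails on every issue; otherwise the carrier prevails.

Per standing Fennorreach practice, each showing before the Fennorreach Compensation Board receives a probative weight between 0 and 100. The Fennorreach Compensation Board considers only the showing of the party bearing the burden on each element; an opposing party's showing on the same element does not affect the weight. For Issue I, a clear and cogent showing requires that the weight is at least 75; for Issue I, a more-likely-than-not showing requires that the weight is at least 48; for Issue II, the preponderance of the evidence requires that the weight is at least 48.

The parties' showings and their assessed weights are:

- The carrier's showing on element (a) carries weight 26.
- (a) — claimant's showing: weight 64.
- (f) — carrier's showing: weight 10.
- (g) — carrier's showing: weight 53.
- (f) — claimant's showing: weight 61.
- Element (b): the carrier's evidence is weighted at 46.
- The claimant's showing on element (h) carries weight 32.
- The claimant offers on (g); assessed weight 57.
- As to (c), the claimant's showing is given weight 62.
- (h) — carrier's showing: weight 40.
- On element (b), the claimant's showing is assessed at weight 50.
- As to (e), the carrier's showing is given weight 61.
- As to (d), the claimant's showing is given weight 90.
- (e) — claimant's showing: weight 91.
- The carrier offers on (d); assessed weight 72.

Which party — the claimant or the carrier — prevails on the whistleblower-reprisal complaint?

claimant

— Issue I —
Stage I.1 (claimant, a more-likely-than-not showing, weight is at least 48): (a) 64 (carrier's 26 disregarded) ≥ 48 — meets.
  Stage I.1 is satisfied; the claimant continues to bear the burden.
Stage I.2 (claimant, a more-likely-than-not showing, weight is at least 48): (b) 50 (carrier's 46 disregarded) ≥ 48 — meets; (c) 62 ≥ 48 — meets.
  The claimant carries Stage I.2; the carrier now bears the burden.
Stage I.3 (carrier, a clear and cogent showing, weight is at least 75): (d) 72 (claimant's 90 disregarded) < 75 — fails; (e) 61 (claimant's 91 disregarded) < 75 — fails.
  The carrier does not carry Stage I.3.
The analysis ends at Stage I.3; the claimant prevails on this issue.
— Issue II —
Stage II.1 (claimant, the preponderance of the evidence, weight is at least 48): (f) 61 (carrier's 10 disregarded) ≥ 48 — meets; (g) 57 (carrier's 53 disregarded) ≥ 48 — meets.
  Stage II.1 is satisfied; the onus moves to the carrier.
Stage II.2 (carrier, the preponderance of the evidence, weight is at least 48): (h) 40 (claimant's 32 disregarded) < 48 — fails.
  Stage II.2 not carried; the carrier fails its burden.
The analysis ends at Stage II.2; the claimant prevails on this issue.
Per-issue: Issue I → claimant; Issue II → claimant. The claimant must prevail on every issue; overall, the claimant prevails.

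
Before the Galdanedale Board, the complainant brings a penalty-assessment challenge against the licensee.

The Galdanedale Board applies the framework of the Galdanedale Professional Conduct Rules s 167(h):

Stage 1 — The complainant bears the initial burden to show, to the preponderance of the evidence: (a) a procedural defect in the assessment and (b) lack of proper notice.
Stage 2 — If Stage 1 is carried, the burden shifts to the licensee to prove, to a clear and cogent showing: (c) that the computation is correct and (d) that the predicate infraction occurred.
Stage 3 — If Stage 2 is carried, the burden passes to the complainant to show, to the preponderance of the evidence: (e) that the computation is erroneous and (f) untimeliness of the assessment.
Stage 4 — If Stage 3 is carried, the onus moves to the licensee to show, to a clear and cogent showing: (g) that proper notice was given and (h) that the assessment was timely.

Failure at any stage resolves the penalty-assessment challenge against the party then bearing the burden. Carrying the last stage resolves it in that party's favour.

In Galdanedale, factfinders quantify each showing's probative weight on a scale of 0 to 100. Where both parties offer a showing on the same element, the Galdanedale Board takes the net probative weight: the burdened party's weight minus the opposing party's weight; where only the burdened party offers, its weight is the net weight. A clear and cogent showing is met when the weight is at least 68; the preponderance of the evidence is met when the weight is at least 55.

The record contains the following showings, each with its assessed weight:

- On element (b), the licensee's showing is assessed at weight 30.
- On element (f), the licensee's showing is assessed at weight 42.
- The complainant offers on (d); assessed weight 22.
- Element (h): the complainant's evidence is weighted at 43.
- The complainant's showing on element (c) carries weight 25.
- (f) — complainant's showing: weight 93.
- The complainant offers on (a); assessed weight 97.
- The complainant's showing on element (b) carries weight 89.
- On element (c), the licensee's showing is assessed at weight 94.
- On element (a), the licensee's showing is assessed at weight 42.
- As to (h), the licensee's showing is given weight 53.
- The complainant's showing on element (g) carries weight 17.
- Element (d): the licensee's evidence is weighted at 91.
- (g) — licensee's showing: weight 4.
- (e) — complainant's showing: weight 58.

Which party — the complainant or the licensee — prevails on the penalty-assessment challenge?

At Stage 1 the complainant must meet the preponderance of the evidence (weight is at least 55): on (a) the weight is 97 less the opposing 42 gives net 55, ≥ 55, so (a) meets the standard; on (b) the weight is 89 less the opposing 30 gives net 59, which does reach 55, so (b) meets the standard.
  The complainant carries Stage 1; the licensee now bears the burden.
At Stage 2 the licensee must meet a clear and cogent showing (weight is at least 68): on (c) the weight is 94 less the opposing 25 gives net 69, which does reach 68, so (c) meets the standard; on (d) the weight is 91 less the opposing 22 gives net 69, which does reach 68, so (d) meets the standard.
  The licensee carries Stage 2; the complainant now bears the burden.
At Stage 3 the complainant must meet the preponderance of the evidence (weight is at least 55): on (e) the weight is 58, ≥ 55, so (e) meets the standard; on (f) the weight is 93 less the opposing 42 gives net 51, which does not reach 55, so (f) does not meet the standard.
  Not every element is met, so the complainant fails to carry Stage 3.
So the licensee prevails.

licensee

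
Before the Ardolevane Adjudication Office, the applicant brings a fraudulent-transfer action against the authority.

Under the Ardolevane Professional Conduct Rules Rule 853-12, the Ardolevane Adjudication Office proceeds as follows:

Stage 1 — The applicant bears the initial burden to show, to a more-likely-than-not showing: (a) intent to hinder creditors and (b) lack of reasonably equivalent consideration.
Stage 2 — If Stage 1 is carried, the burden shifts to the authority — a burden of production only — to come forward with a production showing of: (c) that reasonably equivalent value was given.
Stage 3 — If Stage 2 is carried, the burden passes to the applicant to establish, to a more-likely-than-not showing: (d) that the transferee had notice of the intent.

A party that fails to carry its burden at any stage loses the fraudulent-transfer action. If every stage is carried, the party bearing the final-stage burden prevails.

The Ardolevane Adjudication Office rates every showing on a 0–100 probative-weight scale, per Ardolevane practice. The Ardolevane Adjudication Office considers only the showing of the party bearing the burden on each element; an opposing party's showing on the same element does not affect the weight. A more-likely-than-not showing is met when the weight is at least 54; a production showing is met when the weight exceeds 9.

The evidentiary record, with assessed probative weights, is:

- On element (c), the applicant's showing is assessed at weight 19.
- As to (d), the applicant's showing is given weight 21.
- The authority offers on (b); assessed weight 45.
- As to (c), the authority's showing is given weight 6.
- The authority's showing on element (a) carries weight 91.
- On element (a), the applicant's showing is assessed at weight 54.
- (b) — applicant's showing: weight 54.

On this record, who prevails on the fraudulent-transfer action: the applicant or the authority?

Stage 1 — burden on applicant; standard: a more-likely-than-not showing (weight is at least 54).
    (a): 54 (authority's 91 disregarded) ≥ 54 [met]
    (b): 54 (authority's 45 disregarded) ≥ 54 [met]
  Stage 1 is satisfied; the onus moves to the authority.
Stage 2 — burden on authority; standard: a production showing (weight exceeds 9).
    (c): 6 (applicant's 19 disregarded) ≤ 9 [not met]
  Not every element is met, so the authority fails to carry Stage 2.
The analysis ends at Stage 2; the applicant prevails.

applicant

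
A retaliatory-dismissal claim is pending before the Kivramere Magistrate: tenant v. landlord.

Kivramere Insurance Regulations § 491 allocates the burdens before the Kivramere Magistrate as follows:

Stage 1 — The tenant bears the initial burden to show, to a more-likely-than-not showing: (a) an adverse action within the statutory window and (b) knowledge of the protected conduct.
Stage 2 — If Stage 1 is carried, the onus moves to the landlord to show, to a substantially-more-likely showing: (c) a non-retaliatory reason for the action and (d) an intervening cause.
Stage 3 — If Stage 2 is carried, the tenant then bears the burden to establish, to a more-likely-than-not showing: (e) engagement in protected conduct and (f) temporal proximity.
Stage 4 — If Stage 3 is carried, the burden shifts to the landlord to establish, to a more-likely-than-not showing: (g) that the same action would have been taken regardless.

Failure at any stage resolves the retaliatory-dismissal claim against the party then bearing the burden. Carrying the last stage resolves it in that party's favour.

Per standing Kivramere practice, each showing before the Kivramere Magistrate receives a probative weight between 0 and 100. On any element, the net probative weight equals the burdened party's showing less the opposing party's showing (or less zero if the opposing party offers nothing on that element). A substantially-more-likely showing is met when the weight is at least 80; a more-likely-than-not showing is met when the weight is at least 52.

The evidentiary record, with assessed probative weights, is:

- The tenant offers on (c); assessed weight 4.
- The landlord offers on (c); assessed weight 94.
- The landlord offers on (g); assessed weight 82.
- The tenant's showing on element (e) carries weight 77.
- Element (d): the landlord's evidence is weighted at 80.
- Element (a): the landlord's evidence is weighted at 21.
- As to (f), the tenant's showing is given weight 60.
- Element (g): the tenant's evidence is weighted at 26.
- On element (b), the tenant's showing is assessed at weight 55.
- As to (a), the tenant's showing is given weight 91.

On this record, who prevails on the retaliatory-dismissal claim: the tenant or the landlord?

At Stage 1 the tenant must meet a more-likely-than-not showing (weight is at least 52): on (a) the weight is 91 less the opposing 21 gives net 70, ≥ 52, so (a) meets the standard; on (b) the weight is 55, which does reach 52, so (b) meets the standard.
  All elements met. The burden passes to the landlord.
At Stage 2 the landlord must meet a substantially-more-likely showing (weight is at least 80): on (c) the weight is 94 less the opposing 4 gives net 90, which does reach 80, so (c) meets the standard; on (d) the weight is 80, ≥ 80, so (d) meets the standard.
  The landlord carries Stage 2; the tenant now bears the burden.
At Stage 3 the tenant must meet a more-likely-than-not showing (weight is at least 52): on (e) the weight is 77, ≥ 52, so (e) meets the standard; on (f) the weight is 60, which does reach 52, so (f) meets the standard.
  Stage 3 is satisfied; the onus moves to the landlord.
At Stage 4 the landlord must meet a more-likely-than-not showing (weight is at least 52): on (g) the weight is 82 less the opposing 26 gives net 56, ≥ 52, so (g) meets the standard.
  All elements met at the final stage.
Every stage carried; the landlord prevails.

landlord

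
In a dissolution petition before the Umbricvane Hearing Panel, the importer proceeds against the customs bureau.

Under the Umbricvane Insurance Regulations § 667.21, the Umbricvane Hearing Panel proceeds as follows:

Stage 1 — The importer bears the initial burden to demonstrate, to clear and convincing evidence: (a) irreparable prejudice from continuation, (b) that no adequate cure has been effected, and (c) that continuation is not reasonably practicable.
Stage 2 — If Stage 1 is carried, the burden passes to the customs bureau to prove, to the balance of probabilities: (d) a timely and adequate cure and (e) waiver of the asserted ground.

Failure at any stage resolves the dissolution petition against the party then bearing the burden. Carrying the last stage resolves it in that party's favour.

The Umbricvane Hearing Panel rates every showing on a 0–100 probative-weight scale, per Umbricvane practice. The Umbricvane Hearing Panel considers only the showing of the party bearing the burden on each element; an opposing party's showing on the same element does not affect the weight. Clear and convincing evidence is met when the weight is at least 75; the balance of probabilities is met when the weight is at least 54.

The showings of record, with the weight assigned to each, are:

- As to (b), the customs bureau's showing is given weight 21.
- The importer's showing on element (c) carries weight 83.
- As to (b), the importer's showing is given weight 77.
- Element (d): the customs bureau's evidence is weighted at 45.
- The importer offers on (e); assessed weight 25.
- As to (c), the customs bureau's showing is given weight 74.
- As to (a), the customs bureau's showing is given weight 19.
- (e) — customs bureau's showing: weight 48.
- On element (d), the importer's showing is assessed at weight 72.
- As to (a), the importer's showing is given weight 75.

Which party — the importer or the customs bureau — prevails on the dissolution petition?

importer

At Stage 1 the importer must meet clear and convincing evidence (weight is at least 75): on (a) the weight is 75 (the customs bureau's 19 is given no effect), ≥ 75, so (a) meets the standard; on (b) the weight is 77 (the customs bureau's 21 is given no effect), ≥ 75, so (b) meets the standard; on (c) the weight is 83 (the customs bureau's 74 is given no effect), which does reach 75, so (c) meets the standard.
  All elements met. The burden passes to the customs bureau.
At Stage 2 the customs bureau must meet the balance of probabilities (weight is at least 54): on (d) the weight is 45 (the importer's 72 is given no effect), < 54, so (d) does not meet the standard; on (e) the weight is 48 (the importer's 25 is given no effect), which does not reach 54, so (e) does not meet the standard.
  Not every element is met, so the customs bureau fails to carry Stage 2.
The importer prevails.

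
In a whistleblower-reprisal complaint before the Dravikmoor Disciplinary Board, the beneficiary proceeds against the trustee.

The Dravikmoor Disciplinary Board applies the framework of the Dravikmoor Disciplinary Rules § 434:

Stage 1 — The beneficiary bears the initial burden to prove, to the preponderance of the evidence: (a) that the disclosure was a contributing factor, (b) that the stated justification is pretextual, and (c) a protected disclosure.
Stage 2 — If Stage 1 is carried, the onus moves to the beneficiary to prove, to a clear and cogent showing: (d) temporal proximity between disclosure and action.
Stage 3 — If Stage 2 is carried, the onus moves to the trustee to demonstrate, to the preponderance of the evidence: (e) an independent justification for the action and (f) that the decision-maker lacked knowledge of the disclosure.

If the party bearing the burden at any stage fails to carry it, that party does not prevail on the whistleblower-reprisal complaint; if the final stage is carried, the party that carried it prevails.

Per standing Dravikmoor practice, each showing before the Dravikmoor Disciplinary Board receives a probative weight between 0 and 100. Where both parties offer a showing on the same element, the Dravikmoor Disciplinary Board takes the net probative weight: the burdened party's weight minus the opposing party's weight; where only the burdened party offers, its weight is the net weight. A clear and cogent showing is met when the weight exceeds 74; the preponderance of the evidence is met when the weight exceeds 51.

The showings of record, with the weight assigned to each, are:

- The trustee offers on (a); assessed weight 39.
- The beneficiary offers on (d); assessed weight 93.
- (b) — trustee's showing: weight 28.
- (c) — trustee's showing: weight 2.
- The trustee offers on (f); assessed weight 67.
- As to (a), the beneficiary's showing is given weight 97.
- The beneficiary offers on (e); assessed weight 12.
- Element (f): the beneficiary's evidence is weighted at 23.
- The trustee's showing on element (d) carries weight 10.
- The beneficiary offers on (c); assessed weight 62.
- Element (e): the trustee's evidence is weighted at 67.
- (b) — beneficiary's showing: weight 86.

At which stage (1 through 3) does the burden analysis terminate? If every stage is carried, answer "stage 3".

stage 3

Stage 1 (beneficiary, the preponderance of the evidence, weight exceeds 51): (a) net 97−39=58 > 51 — meets; (b) net 86−28=58 > 51 — meets; (c) net 62−2=60 > 51 — meets.
  Stage 1 is satisfied; the beneficiary continues to bear the burden.
Stage 2 (beneficiary, a clear and cogent showing, weight exceeds 74): (d) net 93−10=83 > 74 — meets.
  All elements met. The burden passes to the trustee.
Stage 3 (trustee, the preponderance of the evidence, weight exceeds 51): (e) net 67−12=55 > 51 — meets; (f) net 67−23=44 ≤ 51 — fails.
  The trustee does not carry Stage 3.
The beneficiary prevails.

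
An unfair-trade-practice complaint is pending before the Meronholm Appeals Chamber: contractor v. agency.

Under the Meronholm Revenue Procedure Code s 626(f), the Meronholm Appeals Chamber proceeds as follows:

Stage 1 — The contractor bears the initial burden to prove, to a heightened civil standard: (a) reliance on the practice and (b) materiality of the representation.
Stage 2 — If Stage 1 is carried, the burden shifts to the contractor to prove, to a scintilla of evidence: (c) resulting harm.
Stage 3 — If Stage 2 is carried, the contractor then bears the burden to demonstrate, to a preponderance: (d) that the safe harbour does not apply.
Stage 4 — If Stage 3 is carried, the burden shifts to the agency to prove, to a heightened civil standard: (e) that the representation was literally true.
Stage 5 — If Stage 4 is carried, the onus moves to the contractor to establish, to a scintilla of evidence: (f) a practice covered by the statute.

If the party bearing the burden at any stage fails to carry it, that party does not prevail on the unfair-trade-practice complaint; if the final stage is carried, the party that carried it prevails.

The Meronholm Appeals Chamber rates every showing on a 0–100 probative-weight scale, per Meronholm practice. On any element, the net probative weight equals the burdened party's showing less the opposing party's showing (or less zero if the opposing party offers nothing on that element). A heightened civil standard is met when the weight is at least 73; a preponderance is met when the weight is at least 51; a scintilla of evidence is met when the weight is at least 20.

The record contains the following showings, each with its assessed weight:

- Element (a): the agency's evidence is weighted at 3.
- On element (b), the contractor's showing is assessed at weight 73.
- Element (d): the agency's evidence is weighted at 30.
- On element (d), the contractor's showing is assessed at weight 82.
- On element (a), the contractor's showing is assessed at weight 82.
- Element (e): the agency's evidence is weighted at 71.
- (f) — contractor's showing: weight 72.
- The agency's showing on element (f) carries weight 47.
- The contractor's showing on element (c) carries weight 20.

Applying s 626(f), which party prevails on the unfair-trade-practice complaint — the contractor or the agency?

Stage 1 (contractor, a heightened civil standard, weight is at least 73): (a) net 82−3=79 ≥ 73 — meets; (b) 73 ≥ 73 — meets.
  Stage 1 is satisfied; the contractor continues to bear the burden.
Stage 2 (contractor, a scintilla of evidence, weight is at least 20): (c) 20 ≥ 20 — meets.
  Stage 2 carried; the burden remains with the contractor.
Stage 3 (contractor, a preponderance, weight is at least 51): (d) net 82−30=52 ≥ 51 — meets.
  All elements met. The burden passes to the agency.
Stage 4 (agency, a heightened civil standard, weight is at least 73): (e) 71 < 73 — fails.
  Not every element is met, so the agency fails to carry Stage 4.
The contractor prevails.

contractor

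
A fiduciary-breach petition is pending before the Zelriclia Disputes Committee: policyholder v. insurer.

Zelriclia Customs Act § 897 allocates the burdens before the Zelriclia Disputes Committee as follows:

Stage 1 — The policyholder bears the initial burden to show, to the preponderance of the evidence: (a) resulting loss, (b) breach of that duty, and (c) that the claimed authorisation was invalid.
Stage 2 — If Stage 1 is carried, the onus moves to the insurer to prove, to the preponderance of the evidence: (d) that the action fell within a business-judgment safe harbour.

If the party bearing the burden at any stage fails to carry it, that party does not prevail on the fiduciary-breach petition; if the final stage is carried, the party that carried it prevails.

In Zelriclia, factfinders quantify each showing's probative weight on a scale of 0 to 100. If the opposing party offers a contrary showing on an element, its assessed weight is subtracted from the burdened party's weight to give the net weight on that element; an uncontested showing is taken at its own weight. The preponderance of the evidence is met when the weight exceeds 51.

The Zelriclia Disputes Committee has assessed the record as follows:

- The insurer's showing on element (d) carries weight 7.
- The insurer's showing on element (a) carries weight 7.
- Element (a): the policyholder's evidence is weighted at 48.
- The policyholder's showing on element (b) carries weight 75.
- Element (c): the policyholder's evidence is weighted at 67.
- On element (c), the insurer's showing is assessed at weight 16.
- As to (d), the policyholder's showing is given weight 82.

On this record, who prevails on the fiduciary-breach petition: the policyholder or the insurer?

At Stage 1 the policyholder must meet the preponderance of the evidence (weight exceeds 51): on (a) the weight is 48 less the opposing 7 gives net 41, which does not exceed 51, so (a) does not meet the standard; on (b) the weight is 75, which does exceed 51, so (b) meets the standard; on (c) the weight is 67 less the opposing 16 gives net 51, ≤ 51, so (c) does not meet the standard.
  Not every element is met, so the policyholder fails to carry Stage 1.
So the insurer prevails.

insurer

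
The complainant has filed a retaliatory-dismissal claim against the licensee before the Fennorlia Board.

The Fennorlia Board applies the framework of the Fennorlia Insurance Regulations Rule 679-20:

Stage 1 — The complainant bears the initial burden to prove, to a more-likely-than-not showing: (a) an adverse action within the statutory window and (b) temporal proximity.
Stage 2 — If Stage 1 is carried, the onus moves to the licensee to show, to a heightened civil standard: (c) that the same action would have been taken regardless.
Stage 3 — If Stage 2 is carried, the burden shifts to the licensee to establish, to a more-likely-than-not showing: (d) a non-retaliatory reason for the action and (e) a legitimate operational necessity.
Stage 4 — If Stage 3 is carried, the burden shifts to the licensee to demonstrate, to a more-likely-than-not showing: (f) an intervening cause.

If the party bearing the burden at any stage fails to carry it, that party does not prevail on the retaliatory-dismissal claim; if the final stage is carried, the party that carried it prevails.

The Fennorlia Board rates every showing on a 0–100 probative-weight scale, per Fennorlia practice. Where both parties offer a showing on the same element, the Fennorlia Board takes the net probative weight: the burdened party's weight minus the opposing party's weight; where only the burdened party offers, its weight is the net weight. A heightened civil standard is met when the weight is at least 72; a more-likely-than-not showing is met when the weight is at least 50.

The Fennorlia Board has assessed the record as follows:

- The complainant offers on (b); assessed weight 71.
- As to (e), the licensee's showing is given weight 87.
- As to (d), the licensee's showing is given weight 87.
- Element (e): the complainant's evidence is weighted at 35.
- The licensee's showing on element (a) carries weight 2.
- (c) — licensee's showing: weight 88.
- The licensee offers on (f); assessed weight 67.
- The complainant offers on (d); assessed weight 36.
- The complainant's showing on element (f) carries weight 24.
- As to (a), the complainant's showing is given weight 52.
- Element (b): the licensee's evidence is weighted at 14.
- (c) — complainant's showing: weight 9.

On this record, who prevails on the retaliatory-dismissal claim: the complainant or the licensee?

Stage 1 (complainant, a more-likely-than-not showing, weight is at least 50): (a) net 52−2=50 ≥ 50 — meets; (b) net 71−14=57 ≥ 50 — meets.
  Stage 1 carried; the burden shifts to the licensee.
Stage 2 (licensee, a heightened civil standard, weight is at least 72): (c) net 88−9=79 ≥ 72 — meets.
  All elements met. The licensee retains the burden for Stage 3.
Stage 3 (licensee, a more-likely-than-not showing, weight is at least 50): (d) net 87−36=51 ≥ 50 — meets; (e) net 87−35=52 ≥ 50 — meets.
  All elements met. The licensee retains the burden for Stage 4.
Stage 4 (licensee, a more-likely-than-not showing, weight is at least 50): (f) net 67−24=43 < 50 — fails.
  The licensee does not carry Stage 4.
The complainant prevails.

complainant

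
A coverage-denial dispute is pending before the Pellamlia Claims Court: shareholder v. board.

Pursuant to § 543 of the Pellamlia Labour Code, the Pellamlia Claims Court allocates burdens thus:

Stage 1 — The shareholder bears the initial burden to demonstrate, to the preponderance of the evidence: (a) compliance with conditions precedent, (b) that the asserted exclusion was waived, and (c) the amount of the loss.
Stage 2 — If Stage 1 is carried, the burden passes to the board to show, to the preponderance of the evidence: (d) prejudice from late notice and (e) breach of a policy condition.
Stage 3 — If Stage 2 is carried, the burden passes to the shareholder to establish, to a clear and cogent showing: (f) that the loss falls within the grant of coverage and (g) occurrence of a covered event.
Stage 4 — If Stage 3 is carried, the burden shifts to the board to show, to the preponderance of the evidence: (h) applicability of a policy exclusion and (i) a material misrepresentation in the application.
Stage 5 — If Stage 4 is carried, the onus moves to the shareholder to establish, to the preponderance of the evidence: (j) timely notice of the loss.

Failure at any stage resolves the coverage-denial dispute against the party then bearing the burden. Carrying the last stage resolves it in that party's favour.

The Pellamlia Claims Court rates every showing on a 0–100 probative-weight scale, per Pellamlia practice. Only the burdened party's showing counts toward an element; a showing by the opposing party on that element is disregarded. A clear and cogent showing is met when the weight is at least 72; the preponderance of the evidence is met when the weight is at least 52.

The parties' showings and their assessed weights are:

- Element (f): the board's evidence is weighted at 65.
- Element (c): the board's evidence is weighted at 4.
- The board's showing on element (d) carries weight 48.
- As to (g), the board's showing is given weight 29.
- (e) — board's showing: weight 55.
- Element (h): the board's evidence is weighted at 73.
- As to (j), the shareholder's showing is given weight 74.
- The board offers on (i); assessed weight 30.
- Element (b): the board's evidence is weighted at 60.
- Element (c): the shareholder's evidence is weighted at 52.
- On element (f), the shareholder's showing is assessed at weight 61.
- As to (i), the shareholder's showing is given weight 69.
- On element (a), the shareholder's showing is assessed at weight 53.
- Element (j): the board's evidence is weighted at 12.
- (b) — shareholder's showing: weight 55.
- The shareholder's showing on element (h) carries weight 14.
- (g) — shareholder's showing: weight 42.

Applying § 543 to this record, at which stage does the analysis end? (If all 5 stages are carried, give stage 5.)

stage 2

Stage 1 (shareholder, the preponderance of the evidence, weight is at least 52): (a) 53 ≥ 52 — meets; (b) 55 (board's 60 disregarded) ≥ 52 — meets; (c) 52 (board's 4 disregarded) ≥ 52 — meets.
  All elements met. The burden passes to the board.
Stage 2 (board, the preponderance of the evidence, weight is at least 52): (d) 48 < 52 — fails; (e) 55 ≥ 52 — meets.
  The board does not carry Stage 2.
So the shareholder prevails.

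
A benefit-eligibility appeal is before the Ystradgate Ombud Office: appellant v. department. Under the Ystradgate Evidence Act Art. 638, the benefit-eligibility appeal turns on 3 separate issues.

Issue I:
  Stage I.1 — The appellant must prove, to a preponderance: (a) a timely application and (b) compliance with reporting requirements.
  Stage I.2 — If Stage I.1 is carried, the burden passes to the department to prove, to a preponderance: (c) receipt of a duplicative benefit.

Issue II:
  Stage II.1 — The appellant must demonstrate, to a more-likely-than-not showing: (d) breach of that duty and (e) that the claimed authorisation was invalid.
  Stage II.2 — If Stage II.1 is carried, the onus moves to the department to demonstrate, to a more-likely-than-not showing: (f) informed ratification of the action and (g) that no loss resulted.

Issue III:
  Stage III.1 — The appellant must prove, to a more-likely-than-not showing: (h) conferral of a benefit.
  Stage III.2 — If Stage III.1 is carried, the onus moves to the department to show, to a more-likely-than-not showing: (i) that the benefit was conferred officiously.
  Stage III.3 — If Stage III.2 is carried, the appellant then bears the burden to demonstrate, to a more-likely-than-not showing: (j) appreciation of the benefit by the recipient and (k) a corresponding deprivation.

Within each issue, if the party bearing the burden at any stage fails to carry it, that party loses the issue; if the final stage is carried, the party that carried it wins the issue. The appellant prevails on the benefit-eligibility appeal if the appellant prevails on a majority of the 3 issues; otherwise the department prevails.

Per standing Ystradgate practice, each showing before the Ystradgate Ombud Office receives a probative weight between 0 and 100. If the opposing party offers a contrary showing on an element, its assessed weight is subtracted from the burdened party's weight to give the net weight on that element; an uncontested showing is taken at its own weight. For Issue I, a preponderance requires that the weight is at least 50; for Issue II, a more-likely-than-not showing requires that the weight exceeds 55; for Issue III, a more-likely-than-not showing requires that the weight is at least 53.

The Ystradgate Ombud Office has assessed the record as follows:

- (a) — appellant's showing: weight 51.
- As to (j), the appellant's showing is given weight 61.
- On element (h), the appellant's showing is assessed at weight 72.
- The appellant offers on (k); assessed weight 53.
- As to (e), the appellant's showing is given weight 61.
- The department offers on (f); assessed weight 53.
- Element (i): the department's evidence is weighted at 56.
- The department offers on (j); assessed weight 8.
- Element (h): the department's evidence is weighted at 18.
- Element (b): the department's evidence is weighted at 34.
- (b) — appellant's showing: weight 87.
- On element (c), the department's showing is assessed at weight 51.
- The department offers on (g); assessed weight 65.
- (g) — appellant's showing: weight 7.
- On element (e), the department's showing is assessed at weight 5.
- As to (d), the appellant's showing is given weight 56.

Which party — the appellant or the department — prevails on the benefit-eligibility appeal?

— Issue I —
At Stage I.1 the appellant must meet a preponderance (weight is at least 50): on (a) the weight is 51, which does reach 50, so (a) meets the standard; on (b) the weight is 87 less the opposing 34 gives net 53, which does reach 50, so (b) meets the standard.
  All elements met. The burden passes to the department.
At Stage I.2 the department must meet a preponderance (weight is at least 50): on (c) the weight is 51, which does reach 50, so (c) meets the standard.
  The department carries the last stage.
Every stage carried; the department prevails on this issue.
— Issue II —
Stage II.1 — burden on appellant; standard: a more-likely-than-not showing (weight exceeds 55).
    (d): 56 > 55 [met]
    (e): 61 − 5 = 56 > 55 [met]
  The appellant carries Stage II.1; the department now bears the burden.
Stage II.2 — burden on department; standard: a more-likely-than-not showing (weight exceeds 55).
    (f): 53 ≤ 55 [not met]
    (g): 65 − 7 = 58 > 55 [met]
  Not every element is met, so the department fails to carry Stage II.2.
The analysis ends at Stage II.2; the appellant prevails on this issue.
— Issue III —
Stage III.1 (appellant, a more-likely-than-not showing, weight is at least 53): (h) net 72−18=54 ≥ 53 — meets.
  All elements met. The burden passes to the department.
Stage III.2 (department, a more-likely-than-not showing, weight is at least 53): (i) 56 ≥ 53 — meets.
  Stage III.2 carried; the burden shifts to the appellant.
Stage III.3 (appellant, a more-likely-than-not showing, weight is at least 53): (j) net 61−8=53 ≥ 53 — meets; (k) 53 ≥ 53 — meets.
  The appellant carries the last stage.
All stages carried — the appellant prevails on this issue.
Per-issue: Issue I → department; Issue II → appellant; Issue III → appellant. The appellant must prevail on a majority of issues; overall, the appellant prevails.

appellant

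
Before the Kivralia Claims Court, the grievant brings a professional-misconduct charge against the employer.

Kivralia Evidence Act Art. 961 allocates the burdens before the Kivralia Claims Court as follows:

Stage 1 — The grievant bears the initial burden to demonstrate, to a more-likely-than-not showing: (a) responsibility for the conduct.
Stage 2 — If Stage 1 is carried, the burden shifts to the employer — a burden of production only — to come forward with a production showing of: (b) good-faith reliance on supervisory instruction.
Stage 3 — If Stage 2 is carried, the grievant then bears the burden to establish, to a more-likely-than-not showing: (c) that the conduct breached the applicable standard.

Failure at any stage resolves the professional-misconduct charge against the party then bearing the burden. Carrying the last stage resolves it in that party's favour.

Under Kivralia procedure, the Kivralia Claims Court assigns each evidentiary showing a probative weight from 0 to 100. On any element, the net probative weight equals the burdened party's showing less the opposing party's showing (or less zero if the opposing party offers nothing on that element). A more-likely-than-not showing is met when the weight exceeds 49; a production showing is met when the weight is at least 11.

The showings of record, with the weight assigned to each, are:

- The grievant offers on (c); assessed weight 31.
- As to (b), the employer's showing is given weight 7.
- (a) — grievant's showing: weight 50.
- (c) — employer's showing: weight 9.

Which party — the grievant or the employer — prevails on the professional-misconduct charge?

grievant

Stage 1 — burden on grievant; standard: a more-likely-than-not showing (weight exceeds 49).
    (a): 50 > 49 [met]
  The grievant carries Stage 1; the employer now bears the burden.
Stage 2 — burden on employer; standard: a production showing (weight is at least 11).
    (b): 7 < 11 [not met]
  Not every element is met, so the employer fails to carry Stage 2.
The grievant prevails.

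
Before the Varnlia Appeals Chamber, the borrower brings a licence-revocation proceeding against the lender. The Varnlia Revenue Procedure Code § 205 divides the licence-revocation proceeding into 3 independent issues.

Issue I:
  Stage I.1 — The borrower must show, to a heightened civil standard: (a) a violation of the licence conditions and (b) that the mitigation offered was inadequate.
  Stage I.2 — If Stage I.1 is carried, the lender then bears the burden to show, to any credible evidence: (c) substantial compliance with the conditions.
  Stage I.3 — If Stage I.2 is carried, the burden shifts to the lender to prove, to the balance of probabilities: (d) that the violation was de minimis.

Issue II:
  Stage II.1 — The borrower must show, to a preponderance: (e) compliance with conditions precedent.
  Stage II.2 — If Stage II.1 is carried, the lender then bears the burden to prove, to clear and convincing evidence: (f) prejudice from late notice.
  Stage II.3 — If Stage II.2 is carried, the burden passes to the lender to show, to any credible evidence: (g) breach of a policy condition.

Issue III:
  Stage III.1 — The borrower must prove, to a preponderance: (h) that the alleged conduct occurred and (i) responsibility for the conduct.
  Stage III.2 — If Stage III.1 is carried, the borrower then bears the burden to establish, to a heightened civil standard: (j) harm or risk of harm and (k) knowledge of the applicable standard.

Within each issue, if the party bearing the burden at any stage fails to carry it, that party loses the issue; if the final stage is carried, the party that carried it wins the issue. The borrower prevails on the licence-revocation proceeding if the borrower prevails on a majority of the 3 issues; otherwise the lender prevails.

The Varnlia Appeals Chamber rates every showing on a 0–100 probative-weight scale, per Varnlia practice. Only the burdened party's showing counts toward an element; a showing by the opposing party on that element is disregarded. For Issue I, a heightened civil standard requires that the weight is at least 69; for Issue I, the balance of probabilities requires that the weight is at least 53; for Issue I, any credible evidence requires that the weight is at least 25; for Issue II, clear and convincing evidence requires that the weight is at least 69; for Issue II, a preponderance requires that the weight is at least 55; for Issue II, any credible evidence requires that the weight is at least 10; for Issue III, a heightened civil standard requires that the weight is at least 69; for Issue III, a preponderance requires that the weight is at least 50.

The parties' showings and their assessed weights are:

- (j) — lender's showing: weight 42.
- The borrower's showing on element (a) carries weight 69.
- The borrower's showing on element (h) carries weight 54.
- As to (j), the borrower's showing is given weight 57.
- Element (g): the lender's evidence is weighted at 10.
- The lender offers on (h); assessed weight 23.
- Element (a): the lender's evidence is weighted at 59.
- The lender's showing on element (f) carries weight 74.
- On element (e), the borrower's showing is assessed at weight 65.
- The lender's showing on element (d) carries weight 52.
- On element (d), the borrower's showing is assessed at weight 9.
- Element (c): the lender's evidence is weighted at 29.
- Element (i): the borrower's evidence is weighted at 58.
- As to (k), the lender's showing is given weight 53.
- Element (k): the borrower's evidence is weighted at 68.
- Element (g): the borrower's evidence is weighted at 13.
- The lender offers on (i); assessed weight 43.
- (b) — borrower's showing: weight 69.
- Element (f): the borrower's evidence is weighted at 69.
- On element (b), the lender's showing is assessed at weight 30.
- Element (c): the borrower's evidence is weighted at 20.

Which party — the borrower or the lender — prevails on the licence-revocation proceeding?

lender

— Issue I —
Stage I.1 (borrower, a heightened civil standard, weight is at least 69): (a) 69 (lender's 59 disregarded) ≥ 69 — meets; (b) 69 (lender's 30 disregarded) ≥ 69 — meets.
  The borrower carries Stage I.1; the lender now bears the burden.
Stage I.2 (lender, any credible evidence, weight is at least 25): (c) 29 (borrower's 20 disregarded) ≥ 25 — meets.
  All elements met. The lender retains the burden for Stage I.3.
Stage I.3 (lender, the balance of probabilities, weight is at least 53): (d) 52 (borrower's 9 disregarded) < 53 — fails.
  Not every element is met, so the lender fails to carry Stage I.3.
So the borrower prevails on this issue.
— Issue II —
Stage II.1 (borrower, a preponderance, weight is at least 55): (e) 65 ≥ 55 — meets.
  The borrower carries Stage II.1; the lender now bears the burden.
Stage II.2 (lender, clear and convincing evidence, weight is at least 69): (f) 74 (borrower's 69 disregarded) ≥ 69 — meets.
  Stage II.2 carried; the burden remains with the lender.
Stage II.3 (lender, any credible evidence, weight is at least 10): (g) 10 (borrower's 13 disregarded) ≥ 10 — meets.
  The lender carries the last stage.
Every stage carried; the lender prevails on this issue.
— Issue III —
At Stage III.1 the borrower must meet a preponderance (weight is at least 50): on (h) the weight is 54 (the lender's 23 is given no effect), ≥ 50, so (h) meets the standard; on (i) the weight is 58 (the lender's 43 is given no effect), ≥ 50, so (i) meets the standard.
  All elements met. The borrower retains the burden for Stage III.2.
At Stage III.2 the borrower must meet a heightened civil standard (weight is at least 69): on (j) the weight is 57 (the lender's 42 is given no effect), which does not reach 69, so (j) does not meet the standard; on (k) the weight is 68 (the lender's 53 is given no effect), < 69, so (k) does not meet the standard.
  Not every element is met, so the borrower fails to carry Stage III.2.
So the lender prevails on this issue.
Per-issue: Issue I → borrower; Issue II → lender; Issue III → lender. The borrower must prevail on a majority of issues; overall, the lender prevails.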